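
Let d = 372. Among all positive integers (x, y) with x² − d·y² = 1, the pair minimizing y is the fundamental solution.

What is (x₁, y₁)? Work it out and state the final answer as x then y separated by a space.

12151 630

√372 = [19; 3,2,12,2,3,38, …], period ℓ=6 (even) → k=5
k=0  a_k=19  p_k/q_k = 19/1
k=1  a_k=3  p_k/q_k = 58/3
k=2  a_k=2  p_k/q_k = 135/7
k=3  a_k=12  p_k/q_k = 1678/87
k=4  a_k=2  p_k/q_k = 3491/181
k=5  a_k=3  p_k/q_k = 12151/630
fundamental: x₁=12151, y₁=630  (since 147646801 − 372·396900 = 1)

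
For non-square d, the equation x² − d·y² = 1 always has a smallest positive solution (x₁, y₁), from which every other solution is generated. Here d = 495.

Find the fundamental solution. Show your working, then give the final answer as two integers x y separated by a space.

[22; 4,44] for √495; ℓ=2 ⇒ convergent index 1
step 0: (22, 1)  from 22·(1,0) + (0,1)
step 1: (89, 4)  from 4·(22,1) + (1,0)
→ (89, 4).  Check: 89²=7921, 495·4²=7920, difference 1.

89 4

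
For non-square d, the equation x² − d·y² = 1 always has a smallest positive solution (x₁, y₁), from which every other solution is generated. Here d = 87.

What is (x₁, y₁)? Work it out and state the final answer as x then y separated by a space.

28 3

√87 → a₀=9, period (3,18); ℓ=2 even so k=1
step 0: (9, 1)  from 9·(1,0) + (0,1)
step 1: (28, 3)  from 3·(9,1) + (1,0)
(x₁, y₁) = (28, 3);  28² − 87·3² = 1 ✓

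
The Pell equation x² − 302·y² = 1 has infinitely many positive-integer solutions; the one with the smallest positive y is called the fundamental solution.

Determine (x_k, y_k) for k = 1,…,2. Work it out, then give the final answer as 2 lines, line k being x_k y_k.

√302 → a₀=17, period (2,1,1,1,4,…,1,2,34); ℓ=16 even so k=15
step 0: (17, 1)  from 17·(1,0) + (0,1)
step 1: (35, 2)  from 2·(17,1) + (1,0)
step 2: (52, 3)  from 1·(35,2) + (17,1)
…
step 5: (643, 37)  from 4·(139,8) + (87,5)
…
step 8: (34513, 1986)  from 16·(2068,119) + (1425,82)
…
step 12: (574956, 33085)  from 1·(467281,26889) + (107675,6196)
…
step 14: (1617193, 93059)  from 1·(1042237,59974) + (574956,33085)
step 15: (4276623, 246092)  from 2·(1617193,93059) + (1042237,59974)
→ (4276623, 246092).  Check: 4276623²=18289504284129, 302·246092²=18289504284128, difference 1.
n=2: (4276623,246092)∘(4276623,246092) = (4276623·4276623+302·246092·246092, 4276623·246092+246092·4276623) = (36579008568257,2104885414632)

4276623 246092
36579008568257 2104885414632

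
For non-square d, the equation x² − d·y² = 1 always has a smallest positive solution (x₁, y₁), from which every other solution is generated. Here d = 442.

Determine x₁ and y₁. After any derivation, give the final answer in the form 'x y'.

883 42

d=442: √d = [21; 42] (ℓ=1, odd), read p_1/q_1
a_0=21:  p_0=21·1+0=21,  q_0=21·0+1=1
a_1=42:  p_1=42·21+1=883,  q_1=42·1+0=42
(x₁, y₁) = (883, 42);  883² − 442·42² = 1 ✓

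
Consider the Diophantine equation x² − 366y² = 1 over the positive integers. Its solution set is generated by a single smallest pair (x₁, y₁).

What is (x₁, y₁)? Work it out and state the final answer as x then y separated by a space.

√366 = [19; 7,1,1,1,2,12,2,1,1,1,7,38, …], period ℓ=12 (even) → k=11
i=0: a=19 ⇒ p=19, q=1
…
i=4: a=1 ⇒ p=440, q=23
i=5: a=2 ⇒ p=1167, q=61
…
i=7: a=2 ⇒ p=30055, q=1571
i=8: a=1 ⇒ p=44499, q=2326
i=9: a=1 ⇒ p=74554, q=3897
i=10: a=1 ⇒ p=119053, q=6223
i=11: a=7 ⇒ p=907925, q=47458
fundamental: x₁=907925, y₁=47458  (since 824327805625 − 366·2252261764 = 1)

907925 47458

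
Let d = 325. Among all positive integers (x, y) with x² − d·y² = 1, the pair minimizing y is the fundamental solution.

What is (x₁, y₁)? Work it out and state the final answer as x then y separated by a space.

649 36

√325 → a₀=18, period (36); ℓ=1 odd so k=1
a_0=18:  p_0=18·1+0=18,  q_0=18·0+1=1
a_1=36:  p_1=36·18+1=649,  q_1=36·1+0=36
→ (649, 36).  Check: 649²=421201, 325·36²=421200, difference 1.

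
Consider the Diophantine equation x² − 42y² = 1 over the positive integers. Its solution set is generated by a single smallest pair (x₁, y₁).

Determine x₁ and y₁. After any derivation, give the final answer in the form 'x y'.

√42 = [6; 2,12, …], period ℓ=2 (even) → k=1
a_0=6:  p_0=6·1+0=6,  q_0=6·0+1=1
a_1=2:  p_1=2·6+1=13,  q_1=2·1+0=2
→ (13, 2).  Check: 13²=169, 42·2²=168, difference 1.

13 2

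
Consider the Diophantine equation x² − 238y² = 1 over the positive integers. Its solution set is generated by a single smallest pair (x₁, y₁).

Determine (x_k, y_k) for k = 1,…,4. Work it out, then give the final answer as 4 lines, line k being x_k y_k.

11663 756
272051137 17634456
6345864809999 411341319900
148023642285985537 9594947610352944

√238 → a₀=15, period (2,2,1,14,1,2,2,30); ℓ=8 even so k=7
i=0: a=15 ⇒ p=15, q=1
…
i=2: a=2 ⇒ p=77, q=5
i=3: a=1 ⇒ p=108, q=7
…
i=5: a=1 ⇒ p=1697, q=110
i=6: a=2 ⇒ p=4983, q=323
i=7: a=2 ⇒ p=11663, q=756
(x₁, y₁) = (11663, 756);  11663² − 238·756² = 1 ✓
(x_2, y_2) = (11663·11663 + 238·756·756, 11663·756 + 756·11663) = (272051137, 17634456)
(x_3, y_3) = (11663·272051137 + 238·756·17634456, 11663·17634456 + 756·272051137) = (6345864809999, 411341319900)
(x_4, y_4) = (11663·6345864809999 + 238·756·411341319900, 11663·411341319900 + 756·6345864809999) = (148023642285985537, 9594947610352944)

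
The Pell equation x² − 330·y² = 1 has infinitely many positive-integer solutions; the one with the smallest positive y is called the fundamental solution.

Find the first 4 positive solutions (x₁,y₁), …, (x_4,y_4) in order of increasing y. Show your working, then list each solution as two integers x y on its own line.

[18; 6,36] for √330; ℓ=2 ⇒ convergent index 1
step 0: (18, 1)  from 18·(1,0) + (0,1)
step 1: (109, 6)  from 6·(18,1) + (1,0)
(x₁, y₁) = (109, 6);  109² − 330·6² = 1 ✓
n=2: (109,6)∘(109,6) = (109·109+330·6·6, 109·6+6·109) = (23761,1308)
n=3: (23761,1308)∘(109,6) = (109·23761+330·6·1308, 109·1308+6·23761) = (5179789,285138)
n=4: (5179789,285138)∘(109,6) = (109·5179789+330·6·285138, 109·285138+6·5179789) = (1129170241,62158776)

109 6
23761 1308
5179789 285138
1129170241 62158776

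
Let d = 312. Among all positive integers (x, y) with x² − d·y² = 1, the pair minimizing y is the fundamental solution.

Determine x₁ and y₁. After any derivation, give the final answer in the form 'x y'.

53 3

[17; 1,1,1,34] for √312; ℓ=4 ⇒ convergent index 3
step 0: (17, 1)  from 17·(1,0) + (0,1)
…
step 2: (35, 2)  from 1·(18,1) + (17,1)
step 3: (53, 3)  from 1·(35,2) + (18,1)
fundamental: x₁=53, y₁=3  (since 2809 − 312·9 = 1)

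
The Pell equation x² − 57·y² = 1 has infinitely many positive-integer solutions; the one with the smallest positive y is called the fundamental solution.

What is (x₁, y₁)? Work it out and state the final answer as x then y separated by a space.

[7; 1,1,4,1,1,14] for √57; ℓ=6 ⇒ convergent index 5
a_0=7:  p_0=7·1+0=7,  q_0=7·0+1=1
a_1=1:  p_1=1·7+1=8,  q_1=1·1+0=1
…
a_4=1:  p_4=1·68+15=83,  q_4=1·9+2=11
a_5=1:  p_5=1·83+68=151,  q_5=1·11+9=20
fundamental: x₁=151, y₁=20  (since 22801 − 57·400 = 1)

151 20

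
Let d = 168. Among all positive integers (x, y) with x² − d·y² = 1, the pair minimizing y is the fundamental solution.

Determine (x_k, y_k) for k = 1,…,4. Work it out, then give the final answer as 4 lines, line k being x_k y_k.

13 1
337 26
8749 675
227137 17524

√168 → a₀=12, period (1,24); ℓ=2 even so k=1
k=0  a_k=12  p_k/q_k = 12/1
k=1  a_k=1  p_k/q_k = 13/1
fundamental: x₁=13, y₁=1  (since 169 − 168·1 = 1)
(13+1√168)^2 = 337 + 26√168
(13+1√168)^3 = 8749 + 675√168
(13+1√168)^4 = 227137 + 17524√168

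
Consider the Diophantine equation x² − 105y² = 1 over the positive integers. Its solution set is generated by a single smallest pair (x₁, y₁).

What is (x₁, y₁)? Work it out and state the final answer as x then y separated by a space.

√105 = [10; 4,20, …], period ℓ=2 (even) → k=1
k=0  a_k=10  p_k/q_k = 10/1
k=1  a_k=4  p_k/q_k = 41/4
(x₁, y₁) = (41, 4);  41² − 105·4² = 1 ✓

41 4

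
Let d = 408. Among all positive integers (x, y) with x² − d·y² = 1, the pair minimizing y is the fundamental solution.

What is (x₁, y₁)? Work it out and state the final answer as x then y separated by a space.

[20; 5,40] for √408; ℓ=2 ⇒ convergent index 1
a_0=20:  p_0=20·1+0=20,  q_0=20·0+1=1
a_1=5:  p_1=5·20+1=101,  q_1=5·1+0=5
(x₁, y₁) = (101, 5);  101² − 408·5² = 1 ✓

101 5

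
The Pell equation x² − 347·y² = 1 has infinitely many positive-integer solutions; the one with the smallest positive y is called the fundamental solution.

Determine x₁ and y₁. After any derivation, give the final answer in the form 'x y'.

√347 = [18; 1,1,1,2,4,…,1,1,36, …], period ℓ=14 (even) → k=13
i=0: a=18 ⇒ p=18, q=1
i=1: a=1 ⇒ p=19, q=1
i=2: a=1 ⇒ p=37, q=2
…
i=9: a=4 ⇒ p=74549, q=4002
i=10: a=2 ⇒ p=164168, q=8813
…
i=12: a=1 ⇒ p=402885, q=21628
i=13: a=1 ⇒ p=641602, q=34443
→ (641602, 34443).  Check: 641602²=411653126404, 347·34443²=411653126403, difference 1.

641602 34443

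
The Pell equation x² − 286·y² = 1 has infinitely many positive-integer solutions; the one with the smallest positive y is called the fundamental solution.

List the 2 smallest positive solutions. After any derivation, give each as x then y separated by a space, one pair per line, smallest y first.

√286 → a₀=16, period (1,10,3,3,2,3,3,10,1,32); ℓ=10 even so k=9
i=0: a=16 ⇒ p=16, q=1
i=1: a=1 ⇒ p=17, q=1
i=2: a=10 ⇒ p=186, q=11
i=3: a=3 ⇒ p=575, q=34
…
i=8: a=10 ⇒ p=512132, q=30283
i=9: a=1 ⇒ p=561835, q=33222
fundamental: x₁=561835, y₁=33222  (since 315658567225 − 286·1103701284 = 1)
n=2: (561835,33222)∘(561835,33222) = (561835·561835+286·33222·33222, 561835·33222+33222·561835) = (631317134449,37330564740)

561835 33222
631317134449 37330564740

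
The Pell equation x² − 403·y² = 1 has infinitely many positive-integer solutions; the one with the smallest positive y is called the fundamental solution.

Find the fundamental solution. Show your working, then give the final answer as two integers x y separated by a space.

√403 = [20; 13,2,1,3,1,3,1,2,13,40, …], period ℓ=10 (even) → k=9
a_0=20:  p_0=20·1+0=20,  q_0=20·0+1=1
…
a_2=2:  p_2=2·261+20=542,  q_2=2·13+1=27
a_3=1:  p_3=1·542+261=803,  q_3=1·27+13=40
a_4=3:  p_4=3·803+542=2951,  q_4=3·40+27=147
a_5=1:  p_5=1·2951+803=3754,  q_5=1·147+40=187
…
a_7=1:  p_7=1·14213+3754=17967,  q_7=1·708+187=895
a_8=2:  p_8=2·17967+14213=50147,  q_8=2·895+708=2498
a_9=13:  p_9=13·50147+17967=669878,  q_9=13·2498+895=33369
(x₁, y₁) = (669878, 33369);  669878² − 403·33369² = 1 ✓

669878 33369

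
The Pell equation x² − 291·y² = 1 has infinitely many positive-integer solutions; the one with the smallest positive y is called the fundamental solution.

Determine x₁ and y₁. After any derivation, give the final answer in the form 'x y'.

290 17

[17; 17,34] for √291; ℓ=2 ⇒ convergent index 1
k=0  a_k=17  p_k/q_k = 17/1
k=1  a_k=17  p_k/q_k = 290/17
(x₁, y₁) = (290, 17);  290² − 291·17² = 1 ✓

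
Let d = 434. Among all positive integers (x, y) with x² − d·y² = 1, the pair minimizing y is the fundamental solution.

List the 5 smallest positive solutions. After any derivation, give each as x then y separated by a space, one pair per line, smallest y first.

125 6
31249 1500
7812125 374994
1953000001 93747000
488242188125 23436375006

[20; 1,4,1,40] for √434; ℓ=4 ⇒ convergent index 3
i=0: a=20 ⇒ p=20, q=1
…
i=2: a=4 ⇒ p=104, q=5
i=3: a=1 ⇒ p=125, q=6
(x₁, y₁) = (125, 6);  125² − 434·6² = 1 ✓
n=2: (125,6)∘(125,6) = (125·125+434·6·6, 125·6+6·125) = (31249,1500)
n=3: (31249,1500)∘(125,6) = (125·31249+434·6·1500, 125·1500+6·31249) = (7812125,374994)
n=4: (7812125,374994)∘(125,6) = (125·7812125+434·6·374994, 125·374994+6·7812125) = (1953000001,93747000)
n=5: (1953000001,93747000)∘(125,6) = (125·1953000001+434·6·93747000, 125·93747000+6·1953000001) = (488242188125,23436375006)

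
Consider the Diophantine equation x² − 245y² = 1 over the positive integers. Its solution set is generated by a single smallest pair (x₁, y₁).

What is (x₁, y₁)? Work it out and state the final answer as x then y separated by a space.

d=245: √d = [15; 1,1,1,7,6,7,1,1,1,30] (ℓ=10, even), read p_9/q_9
a_0=15:  p_0=15·1+0=15,  q_0=15·0+1=1
a_1=1:  p_1=1·15+1=16,  q_1=1·1+0=1
a_2=1:  p_2=1·16+15=31,  q_2=1·1+1=2
a_3=1:  p_3=1·31+16=47,  q_3=1·2+1=3
a_4=7:  p_4=7·47+31=360,  q_4=7·3+2=23
a_5=6:  p_5=6·360+47=2207,  q_5=6·23+3=141
a_6=7:  p_6=7·2207+360=15809,  q_6=7·141+23=1010
a_7=1:  p_7=1·15809+2207=18016,  q_7=1·1010+141=1151
a_8=1:  p_8=1·18016+15809=33825,  q_8=1·1151+1010=2161
a_9=1:  p_9=1·33825+18016=51841,  q_9=1·2161+1151=3312
(x₁, y₁) = (51841, 3312);  51841² − 245·3312² = 1 ✓

51841 3312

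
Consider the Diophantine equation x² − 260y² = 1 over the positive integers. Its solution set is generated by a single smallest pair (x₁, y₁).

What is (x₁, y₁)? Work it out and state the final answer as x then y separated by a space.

129 8

[16; 8,32] for √260; ℓ=2 ⇒ convergent index 1
i=0: a=16 ⇒ p=16, q=1
i=1: a=8 ⇒ p=129, q=8
fundamental: x₁=129, y₁=8  (since 16641 − 260·64 = 1)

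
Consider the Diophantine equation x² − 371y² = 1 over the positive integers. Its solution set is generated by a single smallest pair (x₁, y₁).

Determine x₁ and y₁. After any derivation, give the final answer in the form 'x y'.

d=371: √d = [19; 3,1,4,1,3,38] (ℓ=6, even), read p_5/q_5
k=0  a_k=19  p_k/q_k = 19/1
…
k=2  a_k=1  p_k/q_k = 77/4
k=3  a_k=4  p_k/q_k = 366/19
k=4  a_k=1  p_k/q_k = 443/23
k=5  a_k=3  p_k/q_k = 1695/88
→ (1695, 88).  Check: 1695²=2873025, 371·88²=2873024, difference 1.

1695 88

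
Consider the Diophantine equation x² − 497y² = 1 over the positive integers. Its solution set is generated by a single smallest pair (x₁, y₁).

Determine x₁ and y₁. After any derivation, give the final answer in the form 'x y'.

1201887 53912

[22; 3,2,2,5,6,5,2,2,3,44] for √497; ℓ=10 ⇒ convergent index 9
i=0: a=22 ⇒ p=22, q=1
i=1: a=3 ⇒ p=67, q=3
i=2: a=2 ⇒ p=156, q=7
i=3: a=2 ⇒ p=379, q=17
…
i=5: a=6 ⇒ p=12685, q=569
…
i=8: a=2 ⇒ p=352750, q=15823
i=9: a=3 ⇒ p=1201887, q=53912
(x₁, y₁) = (1201887, 53912);  1201887² − 497·53912² = 1 ✓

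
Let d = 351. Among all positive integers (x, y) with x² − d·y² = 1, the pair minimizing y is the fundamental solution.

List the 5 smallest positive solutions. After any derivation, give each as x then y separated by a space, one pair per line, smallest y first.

d=351: √d = [18; 1,2,1,3,2,2,2,3,1,2,1,36] (ℓ=12, even), read p_11/q_11
a_0=18:  p_0=18·1+0=18,  q_0=18·0+1=1
…
a_3=1:  p_3=1·56+19=75,  q_3=1·3+1=4
a_4=3:  p_4=3·75+56=281,  q_4=3·4+3=15
…
a_6=2:  p_6=2·637+281=1555,  q_6=2·34+15=83
a_7=2:  p_7=2·1555+637=3747,  q_7=2·83+34=200
…
a_9=1:  p_9=1·12796+3747=16543,  q_9=1·683+200=883
a_10=2:  p_10=2·16543+12796=45882,  q_10=2·883+683=2449
a_11=1:  p_11=1·45882+16543=62425,  q_11=1·2449+883=3332
fundamental: x₁=62425, y₁=3332  (since 3896880625 − 351·11102224 = 1)
(62425+3332√351)^2 = 7793761249 + 416000200√351
(62425+3332√351)^3 = 973051091875225 + 51937624966668√351
(62425+3332√351)^4 = 121485428812828080001 + 6484412476672499600√351
(62425+3332√351)^5 = 15167455786308534696249625 + 809578897660623950093332√351

62425 3332
7793761249 416000200
973051091875225 51937624966668
121485428812828080001 6484412476672499600
15167455786308534696249625 809578897660623950093332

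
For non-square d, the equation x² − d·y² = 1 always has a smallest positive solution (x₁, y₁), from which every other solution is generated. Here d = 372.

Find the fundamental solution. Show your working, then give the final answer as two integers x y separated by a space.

√372 = [19; 3,2,12,2,3,38, …], period ℓ=6 (even) → k=5
step 0: (19, 1)  from 19·(1,0) + (0,1)
step 1: (58, 3)  from 3·(19,1) + (1,0)
step 2: (135, 7)  from 2·(58,3) + (19,1)
step 3: (1678, 87)  from 12·(135,7) + (58,3)
step 4: (3491, 181)  from 2·(1678,87) + (135,7)
step 5: (12151, 630)  from 3·(3491,181) + (1678,87)
fundamental: x₁=12151, y₁=630  (since 147646801 − 372·396900 = 1)

12151 630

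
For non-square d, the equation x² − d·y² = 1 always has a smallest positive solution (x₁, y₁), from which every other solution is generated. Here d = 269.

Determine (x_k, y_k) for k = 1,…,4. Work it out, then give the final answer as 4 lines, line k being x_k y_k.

13449 820
361751201 22056360
9730383791049 593271970460
261727862849884801 15957829439376720

√269 = [16; 2,2,32, …], period ℓ=3 (odd) → k=5
i=0: a=16 ⇒ p=16, q=1
i=1: a=2 ⇒ p=33, q=2
i=2: a=2 ⇒ p=82, q=5
i=3: a=32 ⇒ p=2657, q=162
i=4: a=2 ⇒ p=5396, q=329
i=5: a=2 ⇒ p=13449, q=820
(x₁, y₁) = (13449, 820);  13449² − 269·820² = 1 ✓
(x_2, y_2) = (13449·13449 + 269·820·820, 13449·820 + 820·13449) = (361751201, 22056360)
(x_3, y_3) = (13449·361751201 + 269·820·22056360, 13449·22056360 + 820·361751201) = (9730383791049, 593271970460)
(x_4, y_4) = (13449·9730383791049 + 269·820·593271970460, 13449·593271970460 + 820·9730383791049) = (261727862849884801, 15957829439376720)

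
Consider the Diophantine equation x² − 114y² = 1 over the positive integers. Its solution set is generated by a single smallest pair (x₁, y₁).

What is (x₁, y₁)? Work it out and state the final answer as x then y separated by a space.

√114 → a₀=10, period (1,2,10,2,1,20); ℓ=6 even so k=5
a_0=10:  p_0=10·1+0=10,  q_0=10·0+1=1
a_1=1:  p_1=1·10+1=11,  q_1=1·1+0=1
a_2=2:  p_2=2·11+10=32,  q_2=2·1+1=3
a_3=10:  p_3=10·32+11=331,  q_3=10·3+1=31
a_4=2:  p_4=2·331+32=694,  q_4=2·31+3=65
a_5=1:  p_5=1·694+331=1025,  q_5=1·65+31=96
fundamental: x₁=1025, y₁=96  (since 1050625 − 114·9216 = 1)

1025 96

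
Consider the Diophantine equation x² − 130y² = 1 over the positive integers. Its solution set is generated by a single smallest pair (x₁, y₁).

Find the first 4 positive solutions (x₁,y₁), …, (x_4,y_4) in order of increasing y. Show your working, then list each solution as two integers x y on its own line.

√130 → a₀=11, period (2,2,22); ℓ=3 odd so k=5
i=0: a=11 ⇒ p=11, q=1
i=1: a=2 ⇒ p=23, q=2
i=2: a=2 ⇒ p=57, q=5
i=3: a=22 ⇒ p=1277, q=112
i=4: a=2 ⇒ p=2611, q=229
i=5: a=2 ⇒ p=6499, q=570
(x₁, y₁) = (6499, 570);  6499² − 130·570² = 1 ✓
k=2:  x_2 = 6499·6499+130·570·570 = 84474001,  y_2 = 6499·570+570·6499 = 7408860
k=3:  x_3 = 6499·84474001+130·570·7408860 = 1097993058499,  y_3 = 6499·7408860+570·84474001 = 96300361710
k=4:  x_4 = 6499·1097993058499+130·570·96300361710 = 14271713689896001,  y_4 = 6499·96300361710+570·1097993058499 = 1251712094097720

6499 570
84474001 7408860
1097993058499 96300361710
14271713689896001 1251712094097720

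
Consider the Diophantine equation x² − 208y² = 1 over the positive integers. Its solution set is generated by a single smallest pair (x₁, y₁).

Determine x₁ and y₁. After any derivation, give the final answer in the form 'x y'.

d=208: √d = [14; 2,2,1,2,2,28] (ℓ=6, even), read p_5/q_5
k=0  a_k=14  p_k/q_k = 14/1
…
k=3  a_k=1  p_k/q_k = 101/7
k=4  a_k=2  p_k/q_k = 274/19
k=5  a_k=2  p_k/q_k = 649/45
→ (649, 45).  Check: 649²=421201, 208·45²=421200, difference 1.

649 45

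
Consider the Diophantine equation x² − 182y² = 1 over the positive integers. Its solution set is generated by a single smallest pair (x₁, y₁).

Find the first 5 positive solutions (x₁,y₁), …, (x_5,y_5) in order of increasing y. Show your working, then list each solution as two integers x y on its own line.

27 2
1457 108
78651 5830
4245697 314712
229188987 16988618

d=182: √d = [13; 2,26] (ℓ=2, even), read p_1/q_1
a_0=13:  p_0=13·1+0=13,  q_0=13·0+1=1
a_1=2:  p_1=2·13+1=27,  q_1=2·1+0=2
(x₁, y₁) = (27, 2);  27² − 182·2² = 1 ✓
(27+2√182)^2 = 1457 + 108√182
(27+2√182)^3 = 78651 + 5830√182
(27+2√182)^4 = 4245697 + 314712√182
(27+2√182)^5 = 229188987 + 16988618√182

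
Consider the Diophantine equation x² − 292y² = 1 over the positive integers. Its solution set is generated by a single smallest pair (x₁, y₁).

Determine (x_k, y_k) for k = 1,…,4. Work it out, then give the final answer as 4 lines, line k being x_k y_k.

√292 → a₀=17, period (11,2,1,3,8,3,1,2,11,34); ℓ=10 even so k=9
a_0=17:  p_0=17·1+0=17,  q_0=17·0+1=1
a_1=11:  p_1=11·17+1=188,  q_1=11·1+0=11
…
a_3=1:  p_3=1·393+188=581,  q_3=1·23+11=34
a_4=3:  p_4=3·581+393=2136,  q_4=3·34+23=125
…
a_6=3:  p_6=3·17669+2136=55143,  q_6=3·1034+125=3227
a_7=1:  p_7=1·55143+17669=72812,  q_7=1·3227+1034=4261
a_8=2:  p_8=2·72812+55143=200767,  q_8=2·4261+3227=11749
a_9=11:  p_9=11·200767+72812=2281249,  q_9=11·11749+4261=133500
(x₁, y₁) = (2281249, 133500);  2281249² − 292·133500² = 1 ✓
n=2: (2281249,133500)∘(2281249,133500) = (2281249·2281249+292·133500·133500, 2281249·133500+133500·2281249) = (10408194000001,609093483000)
n=3: (10408194000001,609093483000)∘(2281249,133500) = (2281249·10408194000001+292·133500·609093483000, 2281249·609093483000+133500·10408194000001) = (47487364308614281249,2778987798000400500)
n=4: (47487364308614281249,2778987798000400500)∘(2281249,133500) = (2281249·47487364308614281249+292·133500·2778987798000400500, 2281249·2778987798000400500+133500·47487364308614281249) = (216661004683313632776000001,12679126270400622186966000)

2281249 133500
10408194000001 609093483000
47487364308614281249 2778987798000400500
216661004683313632776000001 12679126270400622186966000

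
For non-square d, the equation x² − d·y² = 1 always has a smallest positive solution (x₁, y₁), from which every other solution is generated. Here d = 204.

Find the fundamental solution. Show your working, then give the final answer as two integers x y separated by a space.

4999 350

√204 = [14; 3,1,1,6,1,1,3,28, …], period ℓ=8 (even) → k=7
a_0=14:  p_0=14·1+0=14,  q_0=14·0+1=1
a_1=3:  p_1=3·14+1=43,  q_1=3·1+0=3
…
a_3=1:  p_3=1·57+43=100,  q_3=1·4+3=7
…
a_6=1:  p_6=1·757+657=1414,  q_6=1·53+46=99
a_7=3:  p_7=3·1414+757=4999,  q_7=3·99+53=350
(x₁, y₁) = (4999, 350);  4999² − 204·350² = 1 ✓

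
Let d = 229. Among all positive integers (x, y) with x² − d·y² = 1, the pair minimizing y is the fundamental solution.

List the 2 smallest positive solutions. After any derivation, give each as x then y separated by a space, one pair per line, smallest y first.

5848201 386460
68402909872801 4520191516920

d=229: √d = [15; 7,1,1,7,30] (ℓ=5, odd), read p_9/q_9
i=0: a=15 ⇒ p=15, q=1
i=1: a=7 ⇒ p=106, q=7
i=2: a=1 ⇒ p=121, q=8
…
i=4: a=7 ⇒ p=1710, q=113
…
i=7: a=1 ⇒ p=413926, q=27353
i=8: a=1 ⇒ p=776325, q=51301
i=9: a=7 ⇒ p=5848201, q=386460
fundamental: x₁=5848201, y₁=386460  (since 34201454936401 − 229·149351331600 = 1)
(x_2, y_2) = (5848201·5848201 + 229·386460·386460, 5848201·386460 + 386460·5848201) = (68402909872801, 4520191516920)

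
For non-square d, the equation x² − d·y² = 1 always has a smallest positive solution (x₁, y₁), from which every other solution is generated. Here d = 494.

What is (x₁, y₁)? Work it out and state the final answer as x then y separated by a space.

[22; 4,2,2,1,2,1,2,2,4,44] for √494; ℓ=10 ⇒ convergent index 9
i=0: a=22 ⇒ p=22, q=1
i=1: a=4 ⇒ p=89, q=4
…
i=7: a=2 ⇒ p=6979, q=314
i=8: a=2 ⇒ p=16514, q=743
i=9: a=4 ⇒ p=73035, q=3286
→ (73035, 3286).  Check: 73035²=5334111225, 494·3286²=5334111224, difference 1.

73035 3286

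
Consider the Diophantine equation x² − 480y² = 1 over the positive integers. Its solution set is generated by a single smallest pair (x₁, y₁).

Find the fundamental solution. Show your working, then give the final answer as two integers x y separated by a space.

√480 = [21; 1,9,1,42, …], period ℓ=4 (even) → k=3
i=0: a=21 ⇒ p=21, q=1
…
i=2: a=9 ⇒ p=219, q=10
i=3: a=1 ⇒ p=241, q=11
fundamental: x₁=241, y₁=11  (since 58081 − 480·121 = 1)

241 11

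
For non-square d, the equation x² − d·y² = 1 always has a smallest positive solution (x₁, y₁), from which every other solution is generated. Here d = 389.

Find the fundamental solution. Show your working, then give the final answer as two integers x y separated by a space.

d=389: √d = [19; 1,2,1,1,1,1,2,1,38] (ℓ=9, odd), read p_17/q_17
a_0=19:  p_0=19·1+0=19,  q_0=19·0+1=1
a_1=1:  p_1=1·19+1=20,  q_1=1·1+0=1
…
a_3=1:  p_3=1·59+20=79,  q_3=1·3+1=4
a_4=1:  p_4=1·79+59=138,  q_4=1·4+3=7
a_5=1:  p_5=1·138+79=217,  q_5=1·7+4=11
…
a_7=2:  p_7=2·355+217=927,  q_7=2·18+11=47
…
a_9=38:  p_9=38·1282+927=49643,  q_9=38·65+47=2517
a_10=1:  p_10=1·49643+1282=50925,  q_10=1·2517+65=2582
a_11=2:  p_11=2·50925+49643=151493,  q_11=2·2582+2517=7681
a_12=1:  p_12=1·151493+50925=202418,  q_12=1·7681+2582=10263
a_13=1:  p_13=1·202418+151493=353911,  q_13=1·10263+7681=17944
a_14=1:  p_14=1·353911+202418=556329,  q_14=1·17944+10263=28207
a_15=1:  p_15=1·556329+353911=910240,  q_15=1·28207+17944=46151
a_16=2:  p_16=2·910240+556329=2376809,  q_16=2·46151+28207=120509
a_17=1:  p_17=1·2376809+910240=3287049,  q_17=1·120509+46151=166660
→ (3287049, 166660).  Check: 3287049²=10804691128401, 389·166660²=10804691128400, difference 1.

3287049 166660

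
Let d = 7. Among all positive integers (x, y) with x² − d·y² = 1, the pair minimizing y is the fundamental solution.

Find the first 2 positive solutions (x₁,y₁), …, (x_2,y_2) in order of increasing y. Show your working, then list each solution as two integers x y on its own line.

8 3
127 48

[2; 1,1,1,4] for √7; ℓ=4 ⇒ convergent index 3
step 0: (2, 1)  from 2·(1,0) + (0,1)
step 1: (3, 1)  from 1·(2,1) + (1,0)
step 2: (5, 2)  from 1·(3,1) + (2,1)
step 3: (8, 3)  from 1·(5,2) + (3,1)
(x₁, y₁) = (8, 3);  8² − 7·3² = 1 ✓
k=2:  x_2 = 8·8+7·3·3 = 127,  y_2 = 8·3+3·8 = 48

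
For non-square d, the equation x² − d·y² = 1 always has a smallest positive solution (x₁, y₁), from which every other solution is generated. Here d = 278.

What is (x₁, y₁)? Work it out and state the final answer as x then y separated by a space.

2501 150

[16; 1,2,16,2,1,32] for √278; ℓ=6 ⇒ convergent index 5
a_0=16:  p_0=16·1+0=16,  q_0=16·0+1=1
…
a_3=16:  p_3=16·50+17=817,  q_3=16·3+1=49
a_4=2:  p_4=2·817+50=1684,  q_4=2·49+3=101
a_5=1:  p_5=1·1684+817=2501,  q_5=1·101+49=150
(x₁, y₁) = (2501, 150);  2501² − 278·150² = 1 ✓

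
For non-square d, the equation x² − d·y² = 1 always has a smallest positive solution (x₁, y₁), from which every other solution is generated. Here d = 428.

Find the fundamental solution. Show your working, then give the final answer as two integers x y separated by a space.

1850887 89466

[20; 1,2,4,1,5,10,5,1,4,2,1,40] for √428; ℓ=12 ⇒ convergent index 11
k=0  a_k=20  p_k/q_k = 20/1
k=1  a_k=1  p_k/q_k = 21/1
…
k=10  a_k=2  p_k/q_k = 1273708/61567
k=11  a_k=1  p_k/q_k = 1850887/89466
(x₁, y₁) = (1850887, 89466);  1850887² − 428·89466² = 1 ✓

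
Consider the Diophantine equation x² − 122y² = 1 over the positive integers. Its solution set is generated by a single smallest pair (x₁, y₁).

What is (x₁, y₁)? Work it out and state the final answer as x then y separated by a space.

d=122: √d = [11; 22] (ℓ=1, odd), read p_1/q_1
i=0: a=11 ⇒ p=11, q=1
i=1: a=22 ⇒ p=243, q=22
(x₁, y₁) = (243, 22);  243² − 122·22² = 1 ✓

243 22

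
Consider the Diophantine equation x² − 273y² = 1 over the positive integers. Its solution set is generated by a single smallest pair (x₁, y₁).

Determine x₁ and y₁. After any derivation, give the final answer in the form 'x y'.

√273 → a₀=16, period (1,1,10,1,1,32); ℓ=6 even so k=5
k=0  a_k=16  p_k/q_k = 16/1
k=1  a_k=1  p_k/q_k = 17/1
k=2  a_k=1  p_k/q_k = 33/2
…
k=4  a_k=1  p_k/q_k = 380/23
k=5  a_k=1  p_k/q_k = 727/44
fundamental: x₁=727, y₁=44  (since 528529 − 273·1936 = 1)

727 44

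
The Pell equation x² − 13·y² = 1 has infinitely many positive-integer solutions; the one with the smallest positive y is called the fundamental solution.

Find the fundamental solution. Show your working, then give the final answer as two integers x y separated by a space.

d=13: √d = [3; 1,1,1,1,6] (ℓ=5, odd), read p_9/q_9
a_0=3:  p_0=3·1+0=3,  q_0=3·0+1=1
a_1=1:  p_1=1·3+1=4,  q_1=1·1+0=1
a_2=1:  p_2=1·4+3=7,  q_2=1·1+1=2
a_3=1:  p_3=1·7+4=11,  q_3=1·2+1=3
a_4=1:  p_4=1·11+7=18,  q_4=1·3+2=5
a_5=6:  p_5=6·18+11=119,  q_5=6·5+3=33
a_6=1:  p_6=1·119+18=137,  q_6=1·33+5=38
a_7=1:  p_7=1·137+119=256,  q_7=1·38+33=71
a_8=1:  p_8=1·256+137=393,  q_8=1·71+38=109
a_9=1:  p_9=1·393+256=649,  q_9=1·109+71=180
fundamental: x₁=649, y₁=180  (since 421201 − 13·32400 = 1)

649 180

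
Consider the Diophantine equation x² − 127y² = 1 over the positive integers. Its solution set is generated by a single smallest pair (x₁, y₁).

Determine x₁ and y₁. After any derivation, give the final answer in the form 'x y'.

4730624 419775

√127 = [11; 3,1,2,2,7,11,7,2,2,1,3,22, …], period ℓ=12 (even) → k=11
k=0  a_k=11  p_k/q_k = 11/1
k=1  a_k=3  p_k/q_k = 34/3
…
k=3  a_k=2  p_k/q_k = 124/11
…
k=7  a_k=7  p_k/q_k = 171701/15236
…
k=9  a_k=2  p_k/q_k = 906941/80478
k=10  a_k=1  p_k/q_k = 1274561/113099
k=11  a_k=3  p_k/q_k = 4730624/419775
fundamental: x₁=4730624, y₁=419775  (since 22378803429376 − 127·176211050625 = 1)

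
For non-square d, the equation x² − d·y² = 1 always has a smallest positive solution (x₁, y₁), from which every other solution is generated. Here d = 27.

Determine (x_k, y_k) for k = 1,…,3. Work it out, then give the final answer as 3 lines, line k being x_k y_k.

√27 → a₀=5, period (5,10); ℓ=2 even so k=1
i=0: a=5 ⇒ p=5, q=1
i=1: a=5 ⇒ p=26, q=5
fundamental: x₁=26, y₁=5  (since 676 − 27·25 = 1)
n=2: (26,5)∘(26,5) = (26·26+27·5·5, 26·5+5·26) = (1351,260)
n=3: (1351,260)∘(26,5) = (26·1351+27·5·260, 26·260+5·1351) = (70226,13515)

26 5
1351 260
70226 13515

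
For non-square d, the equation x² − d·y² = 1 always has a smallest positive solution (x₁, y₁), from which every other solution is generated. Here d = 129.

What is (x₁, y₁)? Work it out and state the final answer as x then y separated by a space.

√129 = [11; 2,1,3,1,6,1,3,1,2,22, …], period ℓ=10 (even) → k=9
a_0=11:  p_0=11·1+0=11,  q_0=11·0+1=1
a_1=2:  p_1=2·11+1=23,  q_1=2·1+0=2
…
a_4=1:  p_4=1·125+34=159,  q_4=1·11+3=14
…
a_6=1:  p_6=1·1079+159=1238,  q_6=1·95+14=109
…
a_8=1:  p_8=1·4793+1238=6031,  q_8=1·422+109=531
a_9=2:  p_9=2·6031+4793=16855,  q_9=2·531+422=1484
→ (16855, 1484).  Check: 16855²=284091025, 129·1484²=284091024, difference 1.

16855 1484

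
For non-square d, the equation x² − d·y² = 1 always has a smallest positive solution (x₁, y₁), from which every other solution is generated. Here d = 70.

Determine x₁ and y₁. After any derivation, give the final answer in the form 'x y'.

251 30

√70 = [8; 2,1,2,1,2,16, …], period ℓ=6 (even) → k=5
i=0: a=8 ⇒ p=8, q=1
…
i=2: a=1 ⇒ p=25, q=3
i=3: a=2 ⇒ p=67, q=8
i=4: a=1 ⇒ p=92, q=11
i=5: a=2 ⇒ p=251, q=30
→ (251, 30).  Check: 251²=63001, 70·30²=63000, difference 1.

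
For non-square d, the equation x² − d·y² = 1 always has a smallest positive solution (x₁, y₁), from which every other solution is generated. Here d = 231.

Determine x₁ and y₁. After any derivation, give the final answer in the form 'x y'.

76 5

√231 → a₀=15, period (5,30); ℓ=2 even so k=1
step 0: (15, 1)  from 15·(1,0) + (0,1)
step 1: (76, 5)  from 5·(15,1) + (1,0)
fundamental: x₁=76, y₁=5  (since 5776 − 231·25 = 1)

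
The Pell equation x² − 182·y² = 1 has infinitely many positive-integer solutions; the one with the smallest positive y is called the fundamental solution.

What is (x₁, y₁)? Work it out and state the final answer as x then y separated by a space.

27 2

[13; 2,26] for √182; ℓ=2 ⇒ convergent index 1
k=0  a_k=13  p_k/q_k = 13/1
k=1  a_k=2  p_k/q_k = 27/2
→ (27, 2).  Check: 27²=729, 182·2²=728, difference 1.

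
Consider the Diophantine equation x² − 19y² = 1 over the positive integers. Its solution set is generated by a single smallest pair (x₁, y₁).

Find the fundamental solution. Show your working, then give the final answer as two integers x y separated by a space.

170 39

√19 → a₀=4, period (2,1,3,1,2,8); ℓ=6 even so k=5
a_0=4:  p_0=4·1+0=4,  q_0=4·0+1=1
a_1=2:  p_1=2·4+1=9,  q_1=2·1+0=2
a_2=1:  p_2=1·9+4=13,  q_2=1·2+1=3
…
a_4=1:  p_4=1·48+13=61,  q_4=1·11+3=14
a_5=2:  p_5=2·61+48=170,  q_5=2·14+11=39
fundamental: x₁=170, y₁=39  (since 28900 − 19·1521 = 1)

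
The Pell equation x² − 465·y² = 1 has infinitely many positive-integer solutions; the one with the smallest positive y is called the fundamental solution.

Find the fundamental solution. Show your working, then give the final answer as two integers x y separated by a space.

15871 736

d=465: √d = [21; 1,1,3,2,2,2,3,1,1,42] (ℓ=10, even), read p_9/q_9
step 0: (21, 1)  from 21·(1,0) + (0,1)
step 1: (22, 1)  from 1·(21,1) + (1,0)
…
step 3: (151, 7)  from 3·(43,2) + (22,1)
step 4: (345, 16)  from 2·(151,7) + (43,2)
step 5: (841, 39)  from 2·(345,16) + (151,7)
step 6: (2027, 94)  from 2·(841,39) + (345,16)
…
step 8: (8949, 415)  from 1·(6922,321) + (2027,94)
step 9: (15871, 736)  from 1·(8949,415) + (6922,321)
fundamental: x₁=15871, y₁=736  (since 251888641 − 465·541696 = 1)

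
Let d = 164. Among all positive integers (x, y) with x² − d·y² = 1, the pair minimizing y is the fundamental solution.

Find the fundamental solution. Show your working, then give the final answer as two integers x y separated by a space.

2049 160

[12; 1,4,6,4,1,24] for √164; ℓ=6 ⇒ convergent index 5
k=0  a_k=12  p_k/q_k = 12/1
…
k=3  a_k=6  p_k/q_k = 397/31
k=4  a_k=4  p_k/q_k = 1652/129
k=5  a_k=1  p_k/q_k = 2049/160
→ (2049, 160).  Check: 2049²=4198401, 164·160²=4198400, difference 1.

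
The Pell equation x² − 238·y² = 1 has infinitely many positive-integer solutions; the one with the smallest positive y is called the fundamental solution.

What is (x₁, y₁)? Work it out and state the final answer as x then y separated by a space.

11663 756

[15; 2,2,1,14,1,2,2,30] for √238; ℓ=8 ⇒ convergent index 7
i=0: a=15 ⇒ p=15, q=1
…
i=5: a=1 ⇒ p=1697, q=110
i=6: a=2 ⇒ p=4983, q=323
i=7: a=2 ⇒ p=11663, q=756
(x₁, y₁) = (11663, 756);  11663² − 238·756² = 1 ✓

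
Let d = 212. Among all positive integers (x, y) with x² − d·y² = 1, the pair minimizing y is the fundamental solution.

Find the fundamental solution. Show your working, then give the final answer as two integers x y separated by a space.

66249 4550

√212 = [14; 1,1,3,1,1,…,1,1,28, …], period ℓ=14 (even) → k=13
k=0  a_k=14  p_k/q_k = 14/1
k=1  a_k=1  p_k/q_k = 15/1
…
k=3  a_k=3  p_k/q_k = 102/7
…
k=5  a_k=1  p_k/q_k = 233/16
…
k=7  a_k=6  p_k/q_k = 2417/166
k=8  a_k=1  p_k/q_k = 2781/191
k=9  a_k=1  p_k/q_k = 5198/357
k=10  a_k=1  p_k/q_k = 7979/548
k=11  a_k=3  p_k/q_k = 29135/2001
k=12  a_k=1  p_k/q_k = 37114/2549
k=13  a_k=1  p_k/q_k = 66249/4550
fundamental: x₁=66249, y₁=4550  (since 4388930001 − 212·20702500 = 1)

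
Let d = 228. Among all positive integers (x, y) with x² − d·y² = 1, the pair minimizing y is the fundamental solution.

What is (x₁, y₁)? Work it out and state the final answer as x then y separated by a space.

[15; 10,30] for √228; ℓ=2 ⇒ convergent index 1
a_0=15:  p_0=15·1+0=15,  q_0=15·0+1=1
a_1=10:  p_1=10·15+1=151,  q_1=10·1+0=10
fundamental: x₁=151, y₁=10  (since 22801 − 228·100 = 1)

151 10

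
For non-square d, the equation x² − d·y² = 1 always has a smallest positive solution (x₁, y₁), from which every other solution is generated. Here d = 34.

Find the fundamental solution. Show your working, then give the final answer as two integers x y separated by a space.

35 6

√34 = [5; 1,4,1,10, …], period ℓ=4 (even) → k=3
k=0  a_k=5  p_k/q_k = 5/1
…
k=2  a_k=4  p_k/q_k = 29/5
k=3  a_k=1  p_k/q_k = 35/6
→ (35, 6).  Check: 35²=1225, 34·6²=1224, difference 1.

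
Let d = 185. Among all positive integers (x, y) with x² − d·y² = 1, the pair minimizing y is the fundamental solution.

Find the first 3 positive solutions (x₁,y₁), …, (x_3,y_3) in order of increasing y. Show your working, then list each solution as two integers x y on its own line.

d=185: √d = [13; 1,1,1,1,26] (ℓ=5, odd), read p_9/q_9
a_0=13:  p_0=13·1+0=13,  q_0=13·0+1=1
…
a_3=1:  p_3=1·27+14=41,  q_3=1·2+1=3
a_4=1:  p_4=1·41+27=68,  q_4=1·3+2=5
a_5=26:  p_5=26·68+41=1809,  q_5=26·5+3=133
…
a_8=1:  p_8=1·3686+1877=5563,  q_8=1·271+138=409
a_9=1:  p_9=1·5563+3686=9249,  q_9=1·409+271=680
fundamental: x₁=9249, y₁=680  (since 85544001 − 185·462400 = 1)
(9249+680√185)^2 = 171088001 + 12578640√185
(9249+680√185)^3 = 3164785833249 + 232679682040√185

9249 680
171088001 12578640
3164785833249 232679682040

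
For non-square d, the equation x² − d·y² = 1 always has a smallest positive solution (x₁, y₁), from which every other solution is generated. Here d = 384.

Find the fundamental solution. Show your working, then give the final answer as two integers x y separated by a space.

4801 245

d=384: √d = [19; 1,1,2,9,2,1,1,38] (ℓ=8, even), read p_7/q_7
a_0=19:  p_0=19·1+0=19,  q_0=19·0+1=1
a_1=1:  p_1=1·19+1=20,  q_1=1·1+0=1
…
a_3=2:  p_3=2·39+20=98,  q_3=2·2+1=5
a_4=9:  p_4=9·98+39=921,  q_4=9·5+2=47
a_5=2:  p_5=2·921+98=1940,  q_5=2·47+5=99
a_6=1:  p_6=1·1940+921=2861,  q_6=1·99+47=146
a_7=1:  p_7=1·2861+1940=4801,  q_7=1·146+99=245
fundamental: x₁=4801, y₁=245  (since 23049601 − 384·60025 = 1)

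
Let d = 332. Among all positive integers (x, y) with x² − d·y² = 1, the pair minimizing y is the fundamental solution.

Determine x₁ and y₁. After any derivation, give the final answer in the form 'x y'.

13447 738

√332 = [18; 4,1,1,8,1,1,4,36, …], period ℓ=8 (even) → k=7
k=0  a_k=18  p_k/q_k = 18/1
…
k=6  a_k=1  p_k/q_k = 2970/163
k=7  a_k=4  p_k/q_k = 13447/738
(x₁, y₁) = (13447, 738);  13447² − 332·738² = 1 ✓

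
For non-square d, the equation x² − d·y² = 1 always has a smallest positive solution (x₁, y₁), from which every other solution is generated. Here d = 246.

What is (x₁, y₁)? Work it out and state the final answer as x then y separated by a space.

d=246: √d = [15; 1,2,5,1,14,1,5,2,1,30] (ℓ=10, even), read p_9/q_9
step 0: (15, 1)  from 15·(1,0) + (0,1)
…
step 6: (4721, 301)  from 1·(4423,282) + (298,19)
step 7: (28028, 1787)  from 5·(4721,301) + (4423,282)
step 8: (60777, 3875)  from 2·(28028,1787) + (4721,301)
step 9: (88805, 5662)  from 1·(60777,3875) + (28028,1787)
(x₁, y₁) = (88805, 5662);  88805² − 246·5662² = 1 ✓

88805 5662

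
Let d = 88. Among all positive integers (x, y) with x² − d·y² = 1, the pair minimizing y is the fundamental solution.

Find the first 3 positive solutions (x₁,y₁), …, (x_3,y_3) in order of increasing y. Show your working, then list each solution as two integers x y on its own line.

[9; 2,1,1,1,2,18] for √88; ℓ=6 ⇒ convergent index 5
i=0: a=9 ⇒ p=9, q=1
…
i=2: a=1 ⇒ p=28, q=3
i=3: a=1 ⇒ p=47, q=5
i=4: a=1 ⇒ p=75, q=8
i=5: a=2 ⇒ p=197, q=21
→ (197, 21).  Check: 197²=38809, 88·21²=38808, difference 1.
(x_2, y_2) = (197·197 + 88·21·21, 197·21 + 21·197) = (77617, 8274)
(x_3, y_3) = (197·77617 + 88·21·8274, 197·8274 + 21·77617) = (30580901, 3259935)

197 21
77617 8274
30580901 3259935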